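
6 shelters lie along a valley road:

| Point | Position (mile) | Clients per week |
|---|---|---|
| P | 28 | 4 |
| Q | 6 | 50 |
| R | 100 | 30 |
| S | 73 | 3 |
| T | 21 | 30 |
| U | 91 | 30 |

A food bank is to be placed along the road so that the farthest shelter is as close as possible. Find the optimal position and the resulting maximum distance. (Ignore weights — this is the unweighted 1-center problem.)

location 53, max distance 47

The 1-center on a line is the midpoint of the two extreme points: leftmost at 6, rightmost at 100.
Optimal location = (6 + 100)/2 = 53; maximum distance = (100 − 6)/2 = 47.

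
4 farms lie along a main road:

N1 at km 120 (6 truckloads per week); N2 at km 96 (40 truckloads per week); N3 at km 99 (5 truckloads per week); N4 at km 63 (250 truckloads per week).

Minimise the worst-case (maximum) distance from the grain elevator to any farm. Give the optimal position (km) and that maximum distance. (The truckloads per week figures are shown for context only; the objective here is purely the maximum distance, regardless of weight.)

location 91.5, max distance 28.5

The 1-center on a line is the midpoint of the two extreme points: leftmost at 63, rightmost at 120.
Optimal location = (63 + 120)/2 = 91.5; maximum distance = (120 − 63)/2 = 28.5.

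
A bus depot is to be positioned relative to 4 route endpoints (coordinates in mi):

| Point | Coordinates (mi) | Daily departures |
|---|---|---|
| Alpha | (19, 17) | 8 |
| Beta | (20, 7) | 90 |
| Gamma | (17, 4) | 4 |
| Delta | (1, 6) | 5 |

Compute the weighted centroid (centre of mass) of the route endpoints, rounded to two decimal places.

The minimiser of Σwᵢ‖p−pᵢ‖² is the weighted centroid p* = (Σwᵢpᵢ)/(Σwᵢ).
Σwᵢ = 107.
Σwᵢxᵢ = 8·19 + 90·20 + 4·17 + 5·1 = 2025.
Σwᵢyᵢ = 8·17 + 90·7 + 4·4 + 5·6 = 812.
x* = 2025/107 = 18.93, y* = 812/107 = 7.59.

(18.93, 7.59)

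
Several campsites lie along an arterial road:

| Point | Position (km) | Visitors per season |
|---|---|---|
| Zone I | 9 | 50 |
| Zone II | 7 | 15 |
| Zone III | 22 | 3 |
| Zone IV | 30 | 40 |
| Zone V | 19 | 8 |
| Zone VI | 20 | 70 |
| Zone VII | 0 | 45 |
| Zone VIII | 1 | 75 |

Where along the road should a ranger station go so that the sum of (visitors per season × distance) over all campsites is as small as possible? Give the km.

x = 9

For a sum of weighted absolute distances on a line, the optimum is the weighted median (not the mean). Total weight W = 306; half-weight = 153.
Sort by position and accumulate weight:
  km 0 (Zone VII, w=45) → cum 45
  km 1 (Zone VIII, w=75) → cum 120
  km 7 (Zone II, w=15) → cum 135
  km 9 (Zone I, w=50) → cum 185  ≥ 153 → median here
  km 19 (Zone V, w=8) → cum 193
  km 20 (Zone VI, w=70) → cum 263
  km 22 (Zone III, w=3) → cum 266
  km 30 (Zone IV, w=40) → cum 306
Optimal location: km 9.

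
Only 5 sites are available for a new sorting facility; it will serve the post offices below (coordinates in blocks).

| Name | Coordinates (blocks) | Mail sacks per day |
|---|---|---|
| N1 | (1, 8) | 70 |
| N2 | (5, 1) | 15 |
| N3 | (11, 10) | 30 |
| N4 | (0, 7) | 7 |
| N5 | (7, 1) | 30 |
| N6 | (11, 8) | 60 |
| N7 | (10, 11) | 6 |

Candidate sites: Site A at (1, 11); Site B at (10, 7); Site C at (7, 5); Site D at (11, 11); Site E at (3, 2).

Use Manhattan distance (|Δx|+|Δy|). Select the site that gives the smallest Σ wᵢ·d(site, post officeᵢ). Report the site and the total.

Site B, total 1469 blocks

Total weighted distance at each candidate:
  Site A (1, 11): total = 2099
  Site B (10, 7): total = 1469
  Site C (7, 5): total = 1647
  Site D (11, 11): total = 1891
  Site E (3, 2): total = 2227
Minimum is at Site B with total 1469 blocks.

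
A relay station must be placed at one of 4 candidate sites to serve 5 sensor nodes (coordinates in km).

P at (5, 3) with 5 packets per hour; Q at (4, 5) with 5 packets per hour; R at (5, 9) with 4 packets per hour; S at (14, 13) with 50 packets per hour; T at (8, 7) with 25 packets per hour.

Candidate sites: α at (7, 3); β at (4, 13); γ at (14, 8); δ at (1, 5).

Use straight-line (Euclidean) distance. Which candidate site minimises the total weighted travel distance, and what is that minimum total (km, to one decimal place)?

Total weighted distance at each candidate:
  α (7, 3): total = 766.7
  β (4, 13): total = 787.0
  γ (14, 8): total = 542.0
  δ (1, 5): total = 1005.2
Minimum is at γ with total 542.0 km.

γ, total 542.0 km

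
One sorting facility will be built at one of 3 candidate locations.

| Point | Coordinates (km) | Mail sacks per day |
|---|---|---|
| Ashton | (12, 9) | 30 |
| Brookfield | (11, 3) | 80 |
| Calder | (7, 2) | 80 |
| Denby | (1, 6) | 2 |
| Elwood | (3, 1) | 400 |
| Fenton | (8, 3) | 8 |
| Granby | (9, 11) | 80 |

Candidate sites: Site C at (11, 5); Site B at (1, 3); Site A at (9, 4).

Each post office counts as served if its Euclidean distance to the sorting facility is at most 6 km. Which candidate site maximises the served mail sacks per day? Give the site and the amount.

Site B, covering 402

Coverage radius r = 6 km; a point is covered iff (Δx)²+(Δy)² ≤ 6² = 36.
  Site C (11, 5): covers {Ashton, Brookfield, Calder, Fenton} → 198
  Site B (1, 3): covers {Denby, Elwood} → 402
  Site A (9, 4): covers {Ashton, Brookfield, Calder, Fenton} → 198
Maximum coverage at Site B: 402 mail sacks per day.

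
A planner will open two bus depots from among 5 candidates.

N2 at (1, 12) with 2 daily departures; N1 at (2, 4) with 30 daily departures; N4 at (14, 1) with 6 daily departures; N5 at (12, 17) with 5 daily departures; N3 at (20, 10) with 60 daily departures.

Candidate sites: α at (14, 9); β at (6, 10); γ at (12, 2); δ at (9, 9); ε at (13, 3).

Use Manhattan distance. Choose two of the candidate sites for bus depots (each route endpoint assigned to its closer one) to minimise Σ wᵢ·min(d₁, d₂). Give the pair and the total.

Evaluate every pair (each demand assigned to the nearer of the two):
  {α, β}: total = 832
  {α, γ}: total = 880
  {α, ε}: total = 880
  {α, δ}: total = 900
  {β, δ}: total = 1167
  {γ, δ}: total = 1175
  {δ, ε}: total = 1175
  {β, γ}: total = 1237
  {β, ε}: total = 1237
  {γ, ε}: total = 1335
Best pair: {α, β} with total 832.

{α, β}, total 832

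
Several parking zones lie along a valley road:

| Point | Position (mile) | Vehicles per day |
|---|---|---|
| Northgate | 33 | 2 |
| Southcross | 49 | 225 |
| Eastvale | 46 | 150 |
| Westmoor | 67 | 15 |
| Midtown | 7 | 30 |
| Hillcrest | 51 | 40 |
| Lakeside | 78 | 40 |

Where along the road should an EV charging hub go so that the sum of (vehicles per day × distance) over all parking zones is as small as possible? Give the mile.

For a sum of weighted absolute distances on a line, the optimum is the weighted median (not the mean). Total weight W = 502; half-weight = 251.
Sort by position and accumulate weight:
  mile 7 (Midtown, w=30) → cum 30
  mile 33 (Northgate, w=2) → cum 32
  mile 46 (Eastvale, w=150) → cum 182
  mile 49 (Southcross, w=225) → cum 407  ≥ 251 → median here
  mile 51 (Hillcrest, w=40) → cum 447
  mile 67 (Westmoor, w=15) → cum 462
  mile 78 (Lakeside, w=40) → cum 502
Optimal location: mile 49.

x = 49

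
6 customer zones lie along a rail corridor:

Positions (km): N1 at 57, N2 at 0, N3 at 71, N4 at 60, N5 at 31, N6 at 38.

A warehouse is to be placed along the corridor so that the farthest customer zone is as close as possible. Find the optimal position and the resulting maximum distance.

location 35.5, max distance 35.5

The 1-center on a line is the midpoint of the two extreme points: leftmost at 0, rightmost at 71.
Optimal location = (0 + 71)/2 = 35.5; maximum distance = (71 − 0)/2 = 35.5.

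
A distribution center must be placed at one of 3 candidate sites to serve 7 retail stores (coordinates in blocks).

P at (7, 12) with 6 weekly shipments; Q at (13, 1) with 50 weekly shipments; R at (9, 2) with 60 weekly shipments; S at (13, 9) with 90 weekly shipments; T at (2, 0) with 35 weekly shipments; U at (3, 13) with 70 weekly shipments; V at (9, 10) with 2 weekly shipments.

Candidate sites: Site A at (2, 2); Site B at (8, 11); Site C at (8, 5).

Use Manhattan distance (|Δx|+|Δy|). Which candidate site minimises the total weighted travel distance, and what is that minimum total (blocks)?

Site C, total 2855 blocks

Total weighted distance at each candidate:
  Site A (2, 2): total = 3670
  Site B (8, 11): total = 3081
  Site C (8, 5): total = 2855
Minimum is at Site C with total 2855 blocks.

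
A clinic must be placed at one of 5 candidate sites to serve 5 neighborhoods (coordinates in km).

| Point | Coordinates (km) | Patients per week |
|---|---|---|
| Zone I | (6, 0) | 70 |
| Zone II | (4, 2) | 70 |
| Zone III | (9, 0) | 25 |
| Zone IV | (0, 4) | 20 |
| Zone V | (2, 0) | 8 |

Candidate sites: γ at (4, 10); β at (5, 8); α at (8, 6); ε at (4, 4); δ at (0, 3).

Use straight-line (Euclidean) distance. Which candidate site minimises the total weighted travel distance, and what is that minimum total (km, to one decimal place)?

Total weighted distance at each candidate:
  γ (4, 10): total = 1779.2
  β (5, 8): total = 1410.2
  α (8, 6): total = 1223.6
  ε (4, 4): total = 728.9
  δ (0, 3): total = 1044.2
Minimum is at ε with total 728.9 km.

ε, total 728.9 km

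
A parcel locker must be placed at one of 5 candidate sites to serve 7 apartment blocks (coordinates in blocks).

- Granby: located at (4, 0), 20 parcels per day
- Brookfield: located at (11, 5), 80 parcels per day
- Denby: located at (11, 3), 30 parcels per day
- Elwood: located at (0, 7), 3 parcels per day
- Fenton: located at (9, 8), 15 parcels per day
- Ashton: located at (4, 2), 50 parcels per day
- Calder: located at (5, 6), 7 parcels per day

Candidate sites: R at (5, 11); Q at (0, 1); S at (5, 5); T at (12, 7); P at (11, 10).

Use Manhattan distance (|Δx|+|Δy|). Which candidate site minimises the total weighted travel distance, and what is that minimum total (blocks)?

S, total 1173 blocks

Total weighted distance at each candidate:
  R (5, 11): total = 2287
  Q (0, 1): total = 2268
  S (5, 5): total = 1173
  T (12, 7): total = 1492
  P (11, 10): total = 1872
Minimum is at S with total 1173 blocks.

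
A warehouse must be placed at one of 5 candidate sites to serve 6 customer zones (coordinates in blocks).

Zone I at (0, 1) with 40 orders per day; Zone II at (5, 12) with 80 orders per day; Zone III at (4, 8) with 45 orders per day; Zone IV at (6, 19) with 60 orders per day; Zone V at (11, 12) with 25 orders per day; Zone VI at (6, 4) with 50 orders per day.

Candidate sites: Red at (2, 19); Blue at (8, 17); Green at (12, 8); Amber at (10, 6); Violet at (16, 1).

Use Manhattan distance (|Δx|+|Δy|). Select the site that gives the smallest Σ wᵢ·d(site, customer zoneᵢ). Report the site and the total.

Total weighted distance at each candidate:
  Red (2, 19): total = 3775
  Blue (8, 17): total = 3375
  Green (12, 8): total = 3645
  Amber (10, 6): total = 3335
  Violet (16, 1): total = 5985
Minimum is at Amber with total 3335 blocks.

Amber, total 3335 blocks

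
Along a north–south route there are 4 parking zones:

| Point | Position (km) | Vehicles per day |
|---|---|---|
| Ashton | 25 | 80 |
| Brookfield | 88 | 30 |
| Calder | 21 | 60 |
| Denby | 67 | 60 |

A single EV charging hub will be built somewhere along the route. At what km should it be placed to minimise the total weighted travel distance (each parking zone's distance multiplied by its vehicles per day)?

x = 25

For a sum of weighted absolute distances on a line, the optimum is the weighted median (not the mean). Total weight W = 230; half-weight = 115.
Sort by position and accumulate weight:
  km 21 (Calder, w=60) → cum 60
  km 25 (Ashton, w=80) → cum 140  ≥ 115 → median here
  km 67 (Denby, w=60) → cum 200
  km 88 (Brookfield, w=30) → cum 230
Optimal location: km 25.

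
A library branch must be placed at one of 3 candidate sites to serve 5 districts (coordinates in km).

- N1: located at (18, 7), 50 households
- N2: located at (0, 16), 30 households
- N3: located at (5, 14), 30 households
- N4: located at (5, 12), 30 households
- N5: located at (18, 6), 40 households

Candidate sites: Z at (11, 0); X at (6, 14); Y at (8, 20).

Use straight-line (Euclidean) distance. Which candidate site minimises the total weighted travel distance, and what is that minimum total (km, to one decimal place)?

Total weighted distance at each candidate:
  Z (11, 0): total = 2305.7
  X (6, 14): total = 1558.3
  Y (8, 20): total = 2234.1
Minimum is at X with total 1558.3 km.

X, total 1558.3 km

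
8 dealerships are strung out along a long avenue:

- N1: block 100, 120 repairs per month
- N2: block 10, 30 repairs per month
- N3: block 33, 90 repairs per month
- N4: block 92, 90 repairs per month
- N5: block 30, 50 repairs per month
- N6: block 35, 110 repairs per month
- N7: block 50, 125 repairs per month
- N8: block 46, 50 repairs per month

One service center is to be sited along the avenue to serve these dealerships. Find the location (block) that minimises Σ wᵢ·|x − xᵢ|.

x = 50

For a sum of weighted absolute distances on a line, the optimum is the weighted median (not the mean). Total weight W = 665; half-weight = 332.5.
Sort by position and accumulate weight:
  block 10 (N2, w=30) → cum 30
  block 30 (N5, w=50) → cum 80
  block 33 (N3, w=90) → cum 170
  block 35 (N6, w=110) → cum 280
  block 46 (N8, w=50) → cum 330
  block 50 (N7, w=125) → cum 455  ≥ 332.5 → median here
  block 92 (N4, w=90) → cum 545
  block 100 (N1, w=120) → cum 665
Optimal location: block 50.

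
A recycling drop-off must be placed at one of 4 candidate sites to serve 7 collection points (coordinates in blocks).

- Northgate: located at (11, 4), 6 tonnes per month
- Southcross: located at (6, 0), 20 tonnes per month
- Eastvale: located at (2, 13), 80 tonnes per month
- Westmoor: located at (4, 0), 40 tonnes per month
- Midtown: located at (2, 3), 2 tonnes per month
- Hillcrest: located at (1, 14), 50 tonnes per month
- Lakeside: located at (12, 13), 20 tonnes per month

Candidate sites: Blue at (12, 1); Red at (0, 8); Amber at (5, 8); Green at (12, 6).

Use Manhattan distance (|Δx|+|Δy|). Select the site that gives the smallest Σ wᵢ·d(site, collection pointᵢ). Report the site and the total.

Total weighted distance at each candidate:
  Blue (12, 1): total = 3748
  Red (0, 8): total = 2114
  Amber (5, 8): total = 1996
  Green (12, 6): total = 3294
Minimum is at Amber with total 1996 blocks.

Amber, total 1996 blocks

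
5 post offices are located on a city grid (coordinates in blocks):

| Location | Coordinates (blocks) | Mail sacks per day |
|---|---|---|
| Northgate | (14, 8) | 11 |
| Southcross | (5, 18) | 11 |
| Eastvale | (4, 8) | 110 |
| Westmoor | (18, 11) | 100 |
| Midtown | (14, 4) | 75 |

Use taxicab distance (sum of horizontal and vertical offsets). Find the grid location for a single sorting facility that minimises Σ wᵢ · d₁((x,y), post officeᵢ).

Manhattan distance separates: Σwᵢ(|x−xᵢ|+|y−yᵢ|) = Σwᵢ|x−xᵢ| + Σwᵢ|y−yᵢ|, so x and y are optimised independently as 1-D weighted medians.
Total weight W = 307; half = 153.5.
x-coordinate, sorted with cumulative weight:
  x=4 (Eastvale, w=110) cum 110
  x=5 (Southcross, w=11) cum 121
  x=14 (Northgate, w=11) cum 132
  x=14 (Midtown, w=75) cum 207  ← median
  x=18 (Westmoor, w=100) cum 307
⇒ x* = 14
y-coordinate, sorted with cumulative weight:
  y=4 (Midtown, w=75) cum 75
  y=8 (Northgate, w=11) cum 86
  y=8 (Eastvale, w=110) cum 196  ← median
  y=11 (Westmoor, w=100) cum 296
  y=18 (Southcross, w=11) cum 307
⇒ y* = 8

(14, 8)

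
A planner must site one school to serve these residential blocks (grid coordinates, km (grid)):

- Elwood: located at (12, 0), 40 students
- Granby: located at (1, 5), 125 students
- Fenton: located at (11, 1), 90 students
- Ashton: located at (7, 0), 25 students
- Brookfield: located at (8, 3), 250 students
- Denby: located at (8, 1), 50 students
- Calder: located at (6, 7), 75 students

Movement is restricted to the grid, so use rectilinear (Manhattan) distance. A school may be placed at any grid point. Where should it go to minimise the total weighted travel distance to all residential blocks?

(8, 3)

Manhattan distance separates: Σwᵢ(|x−xᵢ|+|y−yᵢ|) = Σwᵢ|x−xᵢ| + Σwᵢ|y−yᵢ|, so x and y are optimised independently as 1-D weighted medians.
Total weight W = 655; half = 327.5.
x-coordinate, sorted with cumulative weight:
  x=1 (Granby, w=125) cum 125
  x=6 (Calder, w=75) cum 200
  x=7 (Ashton, w=25) cum 225
  x=8 (Brookfield, w=250) cum 475  ← median
  x=8 (Denby, w=50) cum 525
  x=11 (Fenton, w=90) cum 615
  x=12 (Elwood, w=40) cum 655
⇒ x* = 8
y-coordinate, sorted with cumulative weight:
  y=0 (Elwood, w=40) cum 40
  y=0 (Ashton, w=25) cum 65
  y=1 (Fenton, w=90) cum 155
  y=1 (Denby, w=50) cum 205
  y=3 (Brookfield, w=250) cum 455  ← median
  y=5 (Granby, w=125) cum 580
  y=7 (Calder, w=75) cum 655
⇒ y* = 3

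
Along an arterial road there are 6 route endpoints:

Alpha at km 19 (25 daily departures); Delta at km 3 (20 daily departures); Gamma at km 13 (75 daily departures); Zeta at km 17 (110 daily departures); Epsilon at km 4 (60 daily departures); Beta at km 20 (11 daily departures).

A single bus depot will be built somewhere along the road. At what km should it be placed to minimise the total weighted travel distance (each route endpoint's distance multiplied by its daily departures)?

x = 13

For a sum of weighted absolute distances on a line, the optimum is the weighted median (not the mean). Total weight W = 301; half-weight = 150.5.
Sort by position and accumulate weight:
  km 3 (Delta, w=20) → cum 20
  km 4 (Epsilon, w=60) → cum 80
  km 13 (Gamma, w=75) → cum 155  ≥ 150.5 → median here
  km 17 (Zeta, w=110) → cum 265
  km 19 (Alpha, w=25) → cum 290
  km 20 (Beta, w=11) → cum 301
Optimal location: km 13.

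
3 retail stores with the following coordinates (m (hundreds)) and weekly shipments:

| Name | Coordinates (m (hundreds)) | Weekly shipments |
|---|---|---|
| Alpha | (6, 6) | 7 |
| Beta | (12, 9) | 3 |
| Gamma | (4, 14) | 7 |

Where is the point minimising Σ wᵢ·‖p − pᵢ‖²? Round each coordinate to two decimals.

(6.24, 9.82)

The minimiser of Σwᵢ‖p−pᵢ‖² is the weighted centroid p* = (Σwᵢpᵢ)/(Σwᵢ).
Σwᵢ = 17.
Σwᵢxᵢ = 7·6 + 3·12 + 7·4 = 106.
Σwᵢyᵢ = 7·6 + 3·9 + 7·14 = 167.
x* = 106/17 = 6.24, y* = 167/17 = 9.82.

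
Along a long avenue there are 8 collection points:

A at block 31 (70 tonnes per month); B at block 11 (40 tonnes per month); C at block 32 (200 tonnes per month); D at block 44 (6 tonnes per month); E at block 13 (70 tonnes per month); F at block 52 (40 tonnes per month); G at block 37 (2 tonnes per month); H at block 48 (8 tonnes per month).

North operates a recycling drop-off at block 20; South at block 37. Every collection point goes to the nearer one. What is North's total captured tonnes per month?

110

The indifferent point is the midpoint (20+37)/2 = 28.5; collection points left of it (closer to North at 20) go to North, those right go to South.
  B at 11 (w=40) → North
  E at 13 (w=70) → North
  A at 31 (w=70) → South
  C at 32 (w=200) → South
  G at 37 (w=2) → South
  D at 44 (w=6) → South
  H at 48 (w=8) → South
  F at 52 (w=40) → South
North captures 110; South captures 326.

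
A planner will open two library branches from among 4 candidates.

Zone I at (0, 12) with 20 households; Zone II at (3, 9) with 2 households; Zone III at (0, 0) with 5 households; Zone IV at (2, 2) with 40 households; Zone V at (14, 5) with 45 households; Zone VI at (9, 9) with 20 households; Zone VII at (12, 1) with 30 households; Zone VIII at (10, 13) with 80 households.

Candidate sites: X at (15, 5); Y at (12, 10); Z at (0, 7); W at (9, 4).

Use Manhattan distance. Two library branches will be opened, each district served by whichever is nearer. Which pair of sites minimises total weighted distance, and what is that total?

Evaluate every pair (each demand assigned to the nearer of the two):
  {Y, Z}: total = 1490
  {Y, W}: total = 1655
  {X, Y}: total = 1775
  {Z, W}: total = 1775
  {X, W}: total = 1912
  {X, Z}: total = 1920
Best pair: {Y, Z} with total 1490.

{Y, Z}, total 1490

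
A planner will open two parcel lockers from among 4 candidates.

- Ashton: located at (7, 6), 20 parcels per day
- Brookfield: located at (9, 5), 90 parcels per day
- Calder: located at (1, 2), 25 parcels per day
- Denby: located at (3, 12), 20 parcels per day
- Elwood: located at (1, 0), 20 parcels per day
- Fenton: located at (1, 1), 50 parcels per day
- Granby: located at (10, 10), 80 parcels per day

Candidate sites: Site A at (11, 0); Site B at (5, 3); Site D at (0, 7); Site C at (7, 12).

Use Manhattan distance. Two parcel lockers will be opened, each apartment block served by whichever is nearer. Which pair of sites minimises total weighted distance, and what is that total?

Evaluate every pair (each demand assigned to the nearer of the two):
  {Site B, Site C}: total = 1685
  {Site D, Site C}: total = 2070
  {Site A, Site C}: total = 2280
  {Site A, Site B}: total = 2305
  {Site B, Site D}: total = 2325
  {Site A, Site D}: total = 2490
Best pair: {Site B, Site C} with total 1685.

{Site B, Site C}, total 1685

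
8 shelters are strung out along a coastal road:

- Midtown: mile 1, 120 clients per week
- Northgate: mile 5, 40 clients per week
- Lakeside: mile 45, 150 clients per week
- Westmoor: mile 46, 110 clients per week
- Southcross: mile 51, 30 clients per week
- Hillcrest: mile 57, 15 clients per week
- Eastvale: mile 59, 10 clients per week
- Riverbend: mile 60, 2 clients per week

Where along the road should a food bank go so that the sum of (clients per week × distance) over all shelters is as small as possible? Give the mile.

For a sum of weighted absolute distances on a line, the optimum is the weighted median (not the mean). Total weight W = 477; half-weight = 238.5.
Sort by position and accumulate weight:
  mile 1 (Midtown, w=120) → cum 120
  mile 5 (Northgate, w=40) → cum 160
  mile 45 (Lakeside, w=150) → cum 310  ≥ 238.5 → median here
  mile 46 (Westmoor, w=110) → cum 420
  mile 51 (Southcross, w=30) → cum 450
  mile 57 (Hillcrest, w=15) → cum 465
  mile 59 (Eastvale, w=10) → cum 475
  mile 60 (Riverbend, w=2) → cum 477
Optimal location: mile 45.

x = 45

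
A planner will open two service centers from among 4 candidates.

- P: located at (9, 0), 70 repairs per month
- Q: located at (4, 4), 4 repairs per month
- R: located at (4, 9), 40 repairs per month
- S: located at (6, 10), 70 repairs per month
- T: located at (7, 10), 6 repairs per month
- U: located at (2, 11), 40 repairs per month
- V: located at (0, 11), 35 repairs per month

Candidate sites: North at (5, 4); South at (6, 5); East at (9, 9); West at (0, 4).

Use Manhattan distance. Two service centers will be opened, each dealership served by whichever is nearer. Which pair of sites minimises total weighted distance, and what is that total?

{East, West}, total 1749

Evaluate every pair (each demand assigned to the nearer of the two):
  {East, West}: total = 1749
  {South, West}: total = 1803
  {North, East}: total = 1807
  {South, East}: total = 1815
  {North, West}: total = 1947
  {North, South}: total = 2010
Best pair: {East, West} with total 1749.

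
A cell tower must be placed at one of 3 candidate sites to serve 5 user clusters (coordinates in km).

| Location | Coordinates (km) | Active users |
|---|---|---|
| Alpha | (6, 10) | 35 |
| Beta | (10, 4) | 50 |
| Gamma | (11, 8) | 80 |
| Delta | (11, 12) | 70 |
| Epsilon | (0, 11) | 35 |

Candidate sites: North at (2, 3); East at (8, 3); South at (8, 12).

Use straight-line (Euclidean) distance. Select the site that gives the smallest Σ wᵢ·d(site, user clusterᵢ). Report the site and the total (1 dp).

South, total 1403.5 km

Total weighted distance at each candidate:
  North (2, 3): total = 2688.5
  East (8, 3): total = 1893.1
  South (8, 12): total = 1403.5
Minimum is at South with total 1403.5 km.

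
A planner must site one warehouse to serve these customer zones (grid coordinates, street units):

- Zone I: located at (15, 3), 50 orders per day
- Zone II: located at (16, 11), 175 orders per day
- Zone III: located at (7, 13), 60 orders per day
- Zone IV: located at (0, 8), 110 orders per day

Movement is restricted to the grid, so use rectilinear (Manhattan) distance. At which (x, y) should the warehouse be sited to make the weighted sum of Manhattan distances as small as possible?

(15, 11)

Manhattan distance separates: Σwᵢ(|x−xᵢ|+|y−yᵢ|) = Σwᵢ|x−xᵢ| + Σwᵢ|y−yᵢ|, so x and y are optimised independently as 1-D weighted medians.
Total weight W = 395; half = 197.5.
x-coordinate, sorted with cumulative weight:
  x=0 (Zone IV, w=110) cum 110
  x=7 (Zone III, w=60) cum 170
  x=15 (Zone I, w=50) cum 220  ← median
  x=16 (Zone II, w=175) cum 395
⇒ x* = 15
y-coordinate, sorted with cumulative weight:
  y=3 (Zone I, w=50) cum 50
  y=8 (Zone IV, w=110) cum 160
  y=11 (Zone II, w=175) cum 335  ← median
  y=13 (Zone III, w=60) cum 395
⇒ y* = 11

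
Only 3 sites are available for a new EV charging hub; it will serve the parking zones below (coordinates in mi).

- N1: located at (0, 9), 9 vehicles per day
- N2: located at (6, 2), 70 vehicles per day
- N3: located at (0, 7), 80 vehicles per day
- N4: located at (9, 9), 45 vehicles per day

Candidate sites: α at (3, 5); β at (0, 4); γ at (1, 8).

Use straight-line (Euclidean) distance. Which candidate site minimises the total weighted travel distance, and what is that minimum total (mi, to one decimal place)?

α, total 954.9 mi

Total weighted distance at each candidate:
  α (3, 5): total = 954.9
  β (0, 4): total = 1191.0
  γ (1, 8): total = 1035.4
Minimum is at α with total 954.9 mi.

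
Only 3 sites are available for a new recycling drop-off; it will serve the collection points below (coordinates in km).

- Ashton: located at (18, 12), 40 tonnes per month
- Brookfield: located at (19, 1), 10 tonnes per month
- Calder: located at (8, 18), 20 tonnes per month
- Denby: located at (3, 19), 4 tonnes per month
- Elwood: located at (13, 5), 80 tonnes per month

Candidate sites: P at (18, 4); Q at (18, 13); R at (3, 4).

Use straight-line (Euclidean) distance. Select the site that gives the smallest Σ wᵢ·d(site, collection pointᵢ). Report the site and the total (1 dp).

P, total 1188.5 km

Total weighted distance at each candidate:
  P (18, 4): total = 1188.5
  Q (18, 13): total = 1203.4
  R (3, 4): total = 2004.1
Minimum is at P with total 1188.5 km.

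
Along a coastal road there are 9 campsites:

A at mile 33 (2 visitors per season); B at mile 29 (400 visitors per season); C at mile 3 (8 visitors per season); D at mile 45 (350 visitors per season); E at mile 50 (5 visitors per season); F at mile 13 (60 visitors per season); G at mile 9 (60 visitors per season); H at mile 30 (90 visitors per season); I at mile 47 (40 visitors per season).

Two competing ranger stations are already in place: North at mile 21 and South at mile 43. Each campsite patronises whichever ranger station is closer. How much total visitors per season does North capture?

The indifferent point is the midpoint (21+43)/2 = 32; campsites left of it (closer to North at 21) go to North, those right go to South.
  C at 3 (w=8) → North
  G at 9 (w=60) → North
  F at 13 (w=60) → North
  B at 29 (w=400) → North
  H at 30 (w=90) → North
  A at 33 (w=2) → South
  D at 45 (w=350) → South
  I at 47 (w=40) → South
  E at 50 (w=5) → South
North captures 618; South captures 397.

618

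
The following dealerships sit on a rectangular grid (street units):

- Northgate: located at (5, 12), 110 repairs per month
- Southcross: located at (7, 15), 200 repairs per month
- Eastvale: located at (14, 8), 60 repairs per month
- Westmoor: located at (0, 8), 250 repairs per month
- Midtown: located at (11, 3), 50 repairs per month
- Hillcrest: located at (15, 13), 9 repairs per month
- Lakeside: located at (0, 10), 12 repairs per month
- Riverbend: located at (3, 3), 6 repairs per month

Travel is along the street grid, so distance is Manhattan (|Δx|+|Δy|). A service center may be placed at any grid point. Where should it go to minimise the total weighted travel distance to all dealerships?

(5, 8)

Manhattan distance separates: Σwᵢ(|x−xᵢ|+|y−yᵢ|) = Σwᵢ|x−xᵢ| + Σwᵢ|y−yᵢ|, so x and y are optimised independently as 1-D weighted medians.
Total weight W = 697; half = 348.5.
x-coordinate, sorted with cumulative weight:
  x=0 (Westmoor, w=250) cum 250
  x=0 (Lakeside, w=12) cum 262
  x=3 (Riverbend, w=6) cum 268
  x=5 (Northgate, w=110) cum 378  ← median
  x=7 (Southcross, w=200) cum 578
  x=11 (Midtown, w=50) cum 628
  x=14 (Eastvale, w=60) cum 688
  x=15 (Hillcrest, w=9) cum 697
⇒ x* = 5
y-coordinate, sorted with cumulative weight:
  y=3 (Midtown, w=50) cum 50
  y=3 (Riverbend, w=6) cum 56
  y=8 (Eastvale, w=60) cum 116
  y=8 (Westmoor, w=250) cum 366  ← median
  y=10 (Lakeside, w=12) cum 378
  y=12 (Northgate, w=110) cum 488
  y=13 (Hillcrest, w=9) cum 497
  y=15 (Southcross, w=200) cum 697
⇒ y* = 8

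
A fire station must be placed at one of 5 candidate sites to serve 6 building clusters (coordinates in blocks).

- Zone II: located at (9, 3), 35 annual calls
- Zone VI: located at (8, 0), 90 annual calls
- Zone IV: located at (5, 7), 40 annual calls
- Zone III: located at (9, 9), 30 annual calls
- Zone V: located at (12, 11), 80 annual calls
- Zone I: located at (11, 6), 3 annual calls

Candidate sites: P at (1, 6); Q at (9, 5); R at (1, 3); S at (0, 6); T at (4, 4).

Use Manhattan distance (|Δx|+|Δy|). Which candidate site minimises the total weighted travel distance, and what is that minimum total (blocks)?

Q, total 1699 blocks

Total weighted distance at each candidate:
  P (1, 6): total = 3395
  Q (9, 5): total = 1699
  R (1, 3): total = 3479
  S (0, 6): total = 3673
  T (4, 4): total = 2617
Minimum is at Q with total 1699 blocks.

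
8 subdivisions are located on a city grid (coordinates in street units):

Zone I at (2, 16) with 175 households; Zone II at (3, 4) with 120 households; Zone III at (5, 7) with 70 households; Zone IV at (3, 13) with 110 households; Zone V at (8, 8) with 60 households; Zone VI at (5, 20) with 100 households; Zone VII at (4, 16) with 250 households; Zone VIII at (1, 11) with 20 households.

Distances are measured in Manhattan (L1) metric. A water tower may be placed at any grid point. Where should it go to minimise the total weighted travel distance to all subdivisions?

Manhattan distance separates: Σwᵢ(|x−xᵢ|+|y−yᵢ|) = Σwᵢ|x−xᵢ| + Σwᵢ|y−yᵢ|, so x and y are optimised independently as 1-D weighted medians.
Total weight W = 905; half = 452.5.
x-coordinate, sorted with cumulative weight:
  x=1 (Zone VIII, w=20) cum 20
  x=2 (Zone I, w=175) cum 195
  x=3 (Zone II, w=120) cum 315
  x=3 (Zone IV, w=110) cum 425
  x=4 (Zone VII, w=250) cum 675  ← median
  x=5 (Zone III, w=70) cum 745
  x=5 (Zone VI, w=100) cum 845
  x=8 (Zone V, w=60) cum 905
⇒ x* = 4
y-coordinate, sorted with cumulative weight:
  y=4 (Zone II, w=120) cum 120
  y=7 (Zone III, w=70) cum 190
  y=8 (Zone V, w=60) cum 250
  y=11 (Zone VIII, w=20) cum 270
  y=13 (Zone IV, w=110) cum 380
  y=16 (Zone I, w=175) cum 555  ← median
  y=16 (Zone VII, w=250) cum 805
  y=20 (Zone VI, w=100) cum 905
⇒ y* = 16

(4, 16)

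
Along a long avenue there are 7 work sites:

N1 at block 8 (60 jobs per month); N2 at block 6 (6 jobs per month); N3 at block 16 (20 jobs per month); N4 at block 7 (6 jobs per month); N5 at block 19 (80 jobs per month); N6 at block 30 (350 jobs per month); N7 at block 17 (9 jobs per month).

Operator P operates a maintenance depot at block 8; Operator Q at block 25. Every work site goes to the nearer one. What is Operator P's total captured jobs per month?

The indifferent point is the midpoint (8+25)/2 = 16.5; work sites left of it (closer to Operator P at 8) go to Operator P, those right go to Operator Q.
  N2 at 6 (w=6) → Operator P
  N4 at 7 (w=6) → Operator P
  N1 at 8 (w=60) → Operator P
  N3 at 16 (w=20) → Operator P
  N7 at 17 (w=9) → Operator Q
  N5 at 19 (w=80) → Operator Q
  N6 at 30 (w=350) → Operator Q
Operator P captures 92; Operator Q captures 439.

92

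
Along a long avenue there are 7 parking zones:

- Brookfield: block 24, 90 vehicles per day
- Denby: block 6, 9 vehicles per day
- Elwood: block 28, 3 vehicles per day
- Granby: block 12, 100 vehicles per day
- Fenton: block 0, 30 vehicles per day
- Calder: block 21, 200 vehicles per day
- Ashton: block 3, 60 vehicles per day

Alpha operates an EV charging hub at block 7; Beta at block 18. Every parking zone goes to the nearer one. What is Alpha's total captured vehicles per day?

The indifferent point is the midpoint (7+18)/2 = 12.5; parking zones left of it (closer to Alpha at 7) go to Alpha, those right go to Beta.
  Fenton at 0 (w=30) → Alpha
  Ashton at 3 (w=60) → Alpha
  Denby at 6 (w=9) → Alpha
  Granby at 12 (w=100) → Alpha
  Calder at 21 (w=200) → Beta
  Brookfield at 24 (w=90) → Beta
  Elwood at 28 (w=3) → Beta
Alpha captures 199; Beta captures 293.

199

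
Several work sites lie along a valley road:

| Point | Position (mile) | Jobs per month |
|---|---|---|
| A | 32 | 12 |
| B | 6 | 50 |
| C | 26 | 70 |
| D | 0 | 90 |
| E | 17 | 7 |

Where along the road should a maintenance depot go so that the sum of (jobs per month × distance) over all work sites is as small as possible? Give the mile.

For a sum of weighted absolute distances on a line, the optimum is the weighted median (not the mean). Total weight W = 229; half-weight = 114.5.
Sort by position and accumulate weight:
  mile 0 (D, w=90) → cum 90
  mile 6 (B, w=50) → cum 140  ≥ 114.5 → median here
  mile 17 (E, w=7) → cum 147
  mile 26 (C, w=70) → cum 217
  mile 32 (A, w=12) → cum 229
Optimal location: mile 6.

x = 6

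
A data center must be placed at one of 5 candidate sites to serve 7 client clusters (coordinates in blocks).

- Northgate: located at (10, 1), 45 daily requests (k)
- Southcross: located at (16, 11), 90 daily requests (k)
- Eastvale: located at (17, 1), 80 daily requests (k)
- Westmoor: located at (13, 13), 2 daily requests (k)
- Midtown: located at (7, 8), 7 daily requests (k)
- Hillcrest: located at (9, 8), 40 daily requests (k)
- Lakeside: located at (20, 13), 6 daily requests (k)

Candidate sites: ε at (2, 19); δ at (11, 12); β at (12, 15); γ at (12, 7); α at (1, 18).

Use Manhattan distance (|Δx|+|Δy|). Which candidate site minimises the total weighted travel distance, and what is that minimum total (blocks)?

γ, total 2260 blocks

Total weighted distance at each candidate:
  ε (2, 19): total = 6800
  δ (11, 12): total = 2802
  β (12, 15): total = 3510
  γ (12, 7): total = 2260
  α (1, 18): total = 6800
Minimum is at γ with total 2260 blocks.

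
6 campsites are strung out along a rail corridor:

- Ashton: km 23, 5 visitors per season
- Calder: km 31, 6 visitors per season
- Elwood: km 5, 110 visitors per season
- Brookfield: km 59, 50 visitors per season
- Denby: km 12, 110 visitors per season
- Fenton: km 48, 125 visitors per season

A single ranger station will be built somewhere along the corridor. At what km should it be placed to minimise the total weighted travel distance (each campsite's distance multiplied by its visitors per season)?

For a sum of weighted absolute distances on a line, the optimum is the weighted median (not the mean). Total weight W = 406; half-weight = 203.
Sort by position and accumulate weight:
  km 5 (Elwood, w=110) → cum 110
  km 12 (Denby, w=110) → cum 220  ≥ 203 → median here
  km 23 (Ashton, w=5) → cum 225
  km 31 (Calder, w=6) → cum 231
  km 48 (Fenton, w=125) → cum 356
  km 59 (Brookfield, w=50) → cum 406
Optimal location: km 12.

x = 12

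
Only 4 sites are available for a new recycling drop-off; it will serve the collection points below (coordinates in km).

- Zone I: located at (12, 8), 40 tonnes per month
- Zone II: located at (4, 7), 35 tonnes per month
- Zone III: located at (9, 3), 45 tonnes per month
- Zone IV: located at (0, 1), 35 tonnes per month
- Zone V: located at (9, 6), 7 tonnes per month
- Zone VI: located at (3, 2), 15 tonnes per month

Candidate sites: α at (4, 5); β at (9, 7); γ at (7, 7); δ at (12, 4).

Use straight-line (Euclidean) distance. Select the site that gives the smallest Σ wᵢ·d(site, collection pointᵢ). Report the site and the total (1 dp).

α, total 935.2 km

Total weighted distance at each candidate:
  α (4, 5): total = 935.2
  β (9, 7): total = 984.2
  γ (7, 7): total = 944.6
  δ (12, 4): total = 1197.8
Minimum is at α with total 935.2 km.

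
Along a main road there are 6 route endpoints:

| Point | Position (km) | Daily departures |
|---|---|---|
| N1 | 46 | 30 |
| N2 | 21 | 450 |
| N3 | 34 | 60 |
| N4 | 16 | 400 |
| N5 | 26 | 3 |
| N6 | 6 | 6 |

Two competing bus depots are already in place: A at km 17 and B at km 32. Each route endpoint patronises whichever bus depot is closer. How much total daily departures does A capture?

The indifferent point is the midpoint (17+32)/2 = 24.5; route endpoints left of it (closer to A at 17) go to A, those right go to B.
  N6 at 6 (w=6) → A
  N4 at 16 (w=400) → A
  N2 at 21 (w=450) → A
  N5 at 26 (w=3) → B
  N3 at 34 (w=60) → B
  N1 at 46 (w=30) → B
A captures 856; B captures 93.

856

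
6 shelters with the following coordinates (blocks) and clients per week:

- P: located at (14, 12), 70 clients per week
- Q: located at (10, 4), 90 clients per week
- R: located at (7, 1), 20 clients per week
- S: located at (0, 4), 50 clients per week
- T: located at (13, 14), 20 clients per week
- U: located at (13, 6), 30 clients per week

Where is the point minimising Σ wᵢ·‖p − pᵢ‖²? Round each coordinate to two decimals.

The minimiser of Σwᵢ‖p−pᵢ‖² is the weighted centroid p* = (Σwᵢpᵢ)/(Σwᵢ).
Σwᵢ = 280.
Σwᵢxᵢ = 70·14 + 90·10 + 20·7 + 50·0 + 20·13 + 30·13 = 2670.
Σwᵢyᵢ = 70·12 + 90·4 + 20·1 + 50·4 + 20·14 + 30·6 = 1880.
x* = 2670/280 = 9.54, y* = 1880/280 = 6.71.

(9.54, 6.71)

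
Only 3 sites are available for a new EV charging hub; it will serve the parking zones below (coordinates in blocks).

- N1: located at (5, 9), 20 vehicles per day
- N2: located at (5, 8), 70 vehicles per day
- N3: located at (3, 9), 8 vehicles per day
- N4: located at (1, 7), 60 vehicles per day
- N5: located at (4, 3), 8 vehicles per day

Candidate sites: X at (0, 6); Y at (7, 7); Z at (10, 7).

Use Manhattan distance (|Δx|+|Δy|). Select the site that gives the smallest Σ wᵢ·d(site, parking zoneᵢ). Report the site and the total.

Y, total 754 blocks

Total weighted distance at each candidate:
  X (0, 6): total = 874
  Y (7, 7): total = 754
  Z (10, 7): total = 1252
Minimum is at Y with total 754 blocks.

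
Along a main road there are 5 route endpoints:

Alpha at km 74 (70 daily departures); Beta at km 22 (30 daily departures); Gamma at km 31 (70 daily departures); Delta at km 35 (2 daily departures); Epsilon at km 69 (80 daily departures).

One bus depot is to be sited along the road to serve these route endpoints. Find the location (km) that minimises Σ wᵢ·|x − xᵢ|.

x = 69

For a sum of weighted absolute distances on a line, the optimum is the weighted median (not the mean). Total weight W = 252; half-weight = 126.
Sort by position and accumulate weight:
  km 22 (Beta, w=30) → cum 30
  km 31 (Gamma, w=70) → cum 100
  km 35 (Delta, w=2) → cum 102
  km 69 (Epsilon, w=80) → cum 182  ≥ 126 → median here
  km 74 (Alpha, w=70) → cum 252
Optimal location: km 69.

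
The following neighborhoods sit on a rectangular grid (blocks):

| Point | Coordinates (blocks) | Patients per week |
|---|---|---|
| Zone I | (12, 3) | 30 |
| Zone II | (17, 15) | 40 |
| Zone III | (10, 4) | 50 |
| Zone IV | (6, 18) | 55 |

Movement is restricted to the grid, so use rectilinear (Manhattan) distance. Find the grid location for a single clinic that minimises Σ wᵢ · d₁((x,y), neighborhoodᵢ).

(10, 15)

Manhattan distance separates: Σwᵢ(|x−xᵢ|+|y−yᵢ|) = Σwᵢ|x−xᵢ| + Σwᵢ|y−yᵢ|, so x and y are optimised independently as 1-D weighted medians.
Total weight W = 175; half = 87.5.
x-coordinate, sorted with cumulative weight:
  x=6 (Zone IV, w=55) cum 55
  x=10 (Zone III, w=50) cum 105  ← median
  x=12 (Zone I, w=30) cum 135
  x=17 (Zone II, w=40) cum 175
⇒ x* = 10
y-coordinate, sorted with cumulative weight:
  y=3 (Zone I, w=30) cum 30
  y=4 (Zone III, w=50) cum 80
  y=15 (Zone II, w=40) cum 120  ← median
  y=18 (Zone IV, w=55) cum 175
⇒ y* = 15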